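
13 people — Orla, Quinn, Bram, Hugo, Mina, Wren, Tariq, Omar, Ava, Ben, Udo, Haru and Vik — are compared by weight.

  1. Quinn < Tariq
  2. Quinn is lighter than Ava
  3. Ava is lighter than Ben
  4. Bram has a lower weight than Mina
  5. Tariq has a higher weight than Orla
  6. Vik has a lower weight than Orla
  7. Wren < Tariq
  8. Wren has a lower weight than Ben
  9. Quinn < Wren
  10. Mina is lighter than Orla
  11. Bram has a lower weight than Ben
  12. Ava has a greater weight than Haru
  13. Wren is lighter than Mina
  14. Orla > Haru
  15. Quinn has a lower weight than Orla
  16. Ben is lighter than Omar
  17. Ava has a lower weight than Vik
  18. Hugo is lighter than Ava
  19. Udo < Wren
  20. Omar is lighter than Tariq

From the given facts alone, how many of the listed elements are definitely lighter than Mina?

From Mina the given relations immediately reach Bram, Wren.
From those, Quinn, Udo — 4 in total.
Nothing else is reachable below Mina; 4 in all.

4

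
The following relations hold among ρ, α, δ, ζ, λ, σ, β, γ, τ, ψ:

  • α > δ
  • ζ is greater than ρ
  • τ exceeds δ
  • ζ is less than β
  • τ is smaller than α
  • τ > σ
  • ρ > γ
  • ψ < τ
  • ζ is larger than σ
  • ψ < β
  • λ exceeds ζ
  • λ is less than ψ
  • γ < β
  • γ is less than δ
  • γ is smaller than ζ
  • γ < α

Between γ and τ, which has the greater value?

τ

Link the given pairs in sequence: γ < ρ; ρ < ζ; ζ < λ; λ < ψ; ψ < τ.
Chaining these gives γ < ρ < ζ < λ < ψ < τ.
So γ < τ; τ is the larger of the two.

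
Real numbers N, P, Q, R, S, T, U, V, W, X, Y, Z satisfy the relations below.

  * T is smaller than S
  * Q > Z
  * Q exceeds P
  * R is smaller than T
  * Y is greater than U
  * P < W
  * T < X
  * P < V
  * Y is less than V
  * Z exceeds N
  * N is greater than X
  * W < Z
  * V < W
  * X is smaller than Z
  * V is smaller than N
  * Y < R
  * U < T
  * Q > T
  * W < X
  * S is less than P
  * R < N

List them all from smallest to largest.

U < Y < R < T < S < P < V < W < X < N < Z < Q

The consecutive links are each given: U < Y; Y < R; R < T; T < S; S < P; P < V; V < W; W < X; X < N; N < Z; Z < Q.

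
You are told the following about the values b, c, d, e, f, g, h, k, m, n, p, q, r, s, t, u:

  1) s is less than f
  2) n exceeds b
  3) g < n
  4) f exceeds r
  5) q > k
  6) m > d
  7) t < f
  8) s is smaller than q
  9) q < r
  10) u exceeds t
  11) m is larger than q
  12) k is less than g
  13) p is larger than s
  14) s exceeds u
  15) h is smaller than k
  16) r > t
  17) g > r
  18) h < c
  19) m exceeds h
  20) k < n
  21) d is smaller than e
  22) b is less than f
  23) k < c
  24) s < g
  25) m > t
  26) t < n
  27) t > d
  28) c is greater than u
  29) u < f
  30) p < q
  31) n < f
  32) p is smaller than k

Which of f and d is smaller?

d

Following the relations from d: d < t < u < s < p < k < q < r < g < n < f.
So d < f; d is the smaller of the two.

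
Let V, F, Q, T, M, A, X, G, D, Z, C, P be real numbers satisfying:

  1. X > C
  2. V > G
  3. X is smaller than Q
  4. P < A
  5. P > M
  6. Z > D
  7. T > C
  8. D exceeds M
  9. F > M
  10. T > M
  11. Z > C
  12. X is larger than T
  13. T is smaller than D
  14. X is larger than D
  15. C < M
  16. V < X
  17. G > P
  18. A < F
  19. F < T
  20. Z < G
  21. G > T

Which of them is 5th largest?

Z

Piecing the relations together gives one ordering: C < M < P < A < F < T < D < Z < G < V < X < Q.
The 5th largest is Z.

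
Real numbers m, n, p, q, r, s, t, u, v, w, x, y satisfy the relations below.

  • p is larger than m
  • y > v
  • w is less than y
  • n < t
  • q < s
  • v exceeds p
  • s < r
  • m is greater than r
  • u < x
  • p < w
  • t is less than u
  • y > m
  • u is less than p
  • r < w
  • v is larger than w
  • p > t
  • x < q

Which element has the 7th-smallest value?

The consecutive relations fix a unique order: n < t < u < x < q < s < r < m < p < w < v < y.
Counting 7 from the smallest end gives r.

r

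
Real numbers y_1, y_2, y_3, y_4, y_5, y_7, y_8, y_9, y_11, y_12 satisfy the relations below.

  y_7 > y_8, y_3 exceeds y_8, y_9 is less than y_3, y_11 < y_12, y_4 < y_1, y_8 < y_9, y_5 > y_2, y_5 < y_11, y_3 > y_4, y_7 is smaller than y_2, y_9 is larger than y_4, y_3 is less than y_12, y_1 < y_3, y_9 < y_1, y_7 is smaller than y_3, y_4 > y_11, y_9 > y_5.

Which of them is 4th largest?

y_9

The consecutive relations fix a unique order: y_8 < y_7 < y_2 < y_5 < y_11 < y_4 < y_9 < y_1 < y_3 < y_12.
The 4th largest is y_9.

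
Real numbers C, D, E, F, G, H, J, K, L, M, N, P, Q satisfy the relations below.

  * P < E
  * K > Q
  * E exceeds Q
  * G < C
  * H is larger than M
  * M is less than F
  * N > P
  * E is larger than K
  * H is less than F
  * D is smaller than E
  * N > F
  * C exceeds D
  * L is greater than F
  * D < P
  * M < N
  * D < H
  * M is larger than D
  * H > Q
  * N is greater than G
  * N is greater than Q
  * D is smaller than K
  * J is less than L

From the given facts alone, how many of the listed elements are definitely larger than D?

Directly above D: M, H, P, C, K, E.
One step further: F, N (8 so far).
One step further: L (9 so far).
Nothing else is reachable above D; 9 in all.

9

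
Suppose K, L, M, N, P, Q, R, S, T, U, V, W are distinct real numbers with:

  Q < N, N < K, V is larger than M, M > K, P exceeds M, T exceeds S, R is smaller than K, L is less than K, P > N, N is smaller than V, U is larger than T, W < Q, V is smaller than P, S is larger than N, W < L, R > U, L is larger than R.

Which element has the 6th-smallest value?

Chaining the given pairs: W < Q < N < S < T < U < R < L < K < M < V < P.
Counting 6 from the smallest end gives U.

U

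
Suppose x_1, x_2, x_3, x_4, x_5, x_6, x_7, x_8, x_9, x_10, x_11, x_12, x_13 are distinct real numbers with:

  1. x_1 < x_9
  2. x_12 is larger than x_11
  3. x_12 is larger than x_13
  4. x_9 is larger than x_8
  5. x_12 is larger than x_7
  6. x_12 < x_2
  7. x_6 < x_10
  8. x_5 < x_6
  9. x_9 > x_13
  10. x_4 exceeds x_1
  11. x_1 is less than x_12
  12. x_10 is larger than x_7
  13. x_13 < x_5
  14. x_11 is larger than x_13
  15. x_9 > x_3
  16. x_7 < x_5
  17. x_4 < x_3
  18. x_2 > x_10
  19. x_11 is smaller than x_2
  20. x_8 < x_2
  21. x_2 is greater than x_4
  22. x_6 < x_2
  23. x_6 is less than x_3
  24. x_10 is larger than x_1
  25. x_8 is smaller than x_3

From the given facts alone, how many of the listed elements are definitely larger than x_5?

Directly above x_5: x_6.
One step further: x_3, x_10, x_2 (4 so far).
One step further: x_9 (5 so far).
No other element is forced above x_5 by the given relations, so the count is 5.

5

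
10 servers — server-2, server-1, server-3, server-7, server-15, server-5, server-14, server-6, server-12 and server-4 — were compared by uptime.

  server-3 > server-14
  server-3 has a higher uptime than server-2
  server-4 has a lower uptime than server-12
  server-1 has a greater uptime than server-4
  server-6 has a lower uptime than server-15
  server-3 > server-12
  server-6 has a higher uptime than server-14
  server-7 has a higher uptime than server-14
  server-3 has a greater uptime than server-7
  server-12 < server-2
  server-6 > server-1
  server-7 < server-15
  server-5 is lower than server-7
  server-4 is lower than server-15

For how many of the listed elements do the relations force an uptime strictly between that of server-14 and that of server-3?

The relations place server-14 below server-3. An element lies strictly between them when it is forced above server-14 and also forced below server-3.
Above server-14: {server-7, server-6, server-15}. Below server-3: {server-4, server-12, server-5, server-7, server-2}.
Intersection: {server-7} — 1.

1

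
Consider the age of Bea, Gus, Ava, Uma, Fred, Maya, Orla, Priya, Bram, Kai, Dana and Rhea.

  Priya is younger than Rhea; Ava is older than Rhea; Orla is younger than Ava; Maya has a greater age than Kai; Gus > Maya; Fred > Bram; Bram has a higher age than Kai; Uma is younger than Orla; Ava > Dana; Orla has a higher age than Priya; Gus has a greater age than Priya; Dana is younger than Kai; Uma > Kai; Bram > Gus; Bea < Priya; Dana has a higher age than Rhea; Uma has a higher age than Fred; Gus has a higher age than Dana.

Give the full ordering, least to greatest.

Bea < Priya < Rhea < Dana < Kai < Maya < Gus < Bram < Fred < Uma < Orla < Ava

Nothing is placed below Bea, so it is least; from there Bea < Priya; Priya < Rhea; Rhea < Dana; Dana < Kai; Kai < Maya; Maya < Gus; Gus < Bram; Bram < Fred; Fred < Uma; Uma < Orla; Orla < Ava, each given directly.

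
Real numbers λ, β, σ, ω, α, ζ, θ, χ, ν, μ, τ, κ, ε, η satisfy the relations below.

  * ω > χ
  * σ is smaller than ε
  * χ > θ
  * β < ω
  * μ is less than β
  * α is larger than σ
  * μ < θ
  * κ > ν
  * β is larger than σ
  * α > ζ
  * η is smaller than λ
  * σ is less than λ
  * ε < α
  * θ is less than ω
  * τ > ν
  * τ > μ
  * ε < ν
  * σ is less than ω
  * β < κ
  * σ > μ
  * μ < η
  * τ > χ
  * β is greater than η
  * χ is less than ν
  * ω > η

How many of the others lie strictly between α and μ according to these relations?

2

Chaining upward from μ reaches: θ, σ, χ, ε, η, β, ω, ν, λ, τ, κ.
Chaining downward from α reaches: σ, ζ, ε.
Strictly between μ and α are those in both lists: σ, ε — 2 elements.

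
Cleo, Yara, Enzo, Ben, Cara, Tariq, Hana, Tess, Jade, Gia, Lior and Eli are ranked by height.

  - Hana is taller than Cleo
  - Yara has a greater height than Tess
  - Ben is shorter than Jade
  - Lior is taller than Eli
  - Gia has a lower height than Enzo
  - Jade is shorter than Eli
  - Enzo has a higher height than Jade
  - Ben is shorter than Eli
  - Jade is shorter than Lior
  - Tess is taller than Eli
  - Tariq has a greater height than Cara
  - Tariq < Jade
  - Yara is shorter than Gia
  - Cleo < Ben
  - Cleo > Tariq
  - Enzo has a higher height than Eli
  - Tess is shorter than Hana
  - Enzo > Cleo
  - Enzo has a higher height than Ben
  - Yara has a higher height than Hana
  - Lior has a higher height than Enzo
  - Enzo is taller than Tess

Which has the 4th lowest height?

Piecing the relations together gives one ordering: Cara < Tariq < Cleo < Ben < Jade < Eli < Tess < Hana < Yara < Gia < Enzo < Lior.
The 4th smallest is Ben.

Ben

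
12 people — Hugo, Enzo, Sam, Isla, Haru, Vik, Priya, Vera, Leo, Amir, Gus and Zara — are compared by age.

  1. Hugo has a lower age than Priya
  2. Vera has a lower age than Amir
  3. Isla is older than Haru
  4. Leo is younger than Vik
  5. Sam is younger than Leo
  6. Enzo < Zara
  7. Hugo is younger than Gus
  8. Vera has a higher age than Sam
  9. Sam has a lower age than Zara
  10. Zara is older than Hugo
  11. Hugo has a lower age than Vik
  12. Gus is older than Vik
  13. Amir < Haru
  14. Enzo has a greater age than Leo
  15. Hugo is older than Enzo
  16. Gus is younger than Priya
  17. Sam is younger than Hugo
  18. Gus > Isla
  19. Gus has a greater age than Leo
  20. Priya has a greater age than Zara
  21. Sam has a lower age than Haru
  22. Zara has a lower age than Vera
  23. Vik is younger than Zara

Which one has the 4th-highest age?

The consecutive relations fix a unique order: Sam < Leo < Enzo < Hugo < Vik < Zara < Vera < Amir < Haru < Isla < Gus < Priya.
The 4th largest is Haru.

Haru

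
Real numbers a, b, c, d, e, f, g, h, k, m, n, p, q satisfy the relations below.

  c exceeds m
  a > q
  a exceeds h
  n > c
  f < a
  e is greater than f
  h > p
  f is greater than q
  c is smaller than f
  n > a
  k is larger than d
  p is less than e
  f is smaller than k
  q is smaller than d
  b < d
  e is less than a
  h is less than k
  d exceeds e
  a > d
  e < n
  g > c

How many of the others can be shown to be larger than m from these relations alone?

8

The elements the relations force above m are c, g, f, e, d, k, a, n — no chain reaches any other.
That is 8.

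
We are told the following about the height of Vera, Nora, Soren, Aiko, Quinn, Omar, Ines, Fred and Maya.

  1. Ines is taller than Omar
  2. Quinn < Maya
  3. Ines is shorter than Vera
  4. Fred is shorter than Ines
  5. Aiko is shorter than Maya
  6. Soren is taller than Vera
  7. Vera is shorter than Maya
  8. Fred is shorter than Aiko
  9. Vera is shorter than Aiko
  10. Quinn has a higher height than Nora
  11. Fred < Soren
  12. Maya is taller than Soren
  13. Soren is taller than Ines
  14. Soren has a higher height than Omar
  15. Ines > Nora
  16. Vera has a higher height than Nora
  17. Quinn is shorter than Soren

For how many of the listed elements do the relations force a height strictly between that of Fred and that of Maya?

4

Chaining upward from Fred reaches: Ines, Vera, Soren, Aiko.
Chaining downward from Maya reaches: Omar, Nora, Ines, Quinn, Vera, Soren, Aiko.
Strictly between Fred and Maya are those in both lists: Ines, Vera, Soren, Aiko — 4 elements.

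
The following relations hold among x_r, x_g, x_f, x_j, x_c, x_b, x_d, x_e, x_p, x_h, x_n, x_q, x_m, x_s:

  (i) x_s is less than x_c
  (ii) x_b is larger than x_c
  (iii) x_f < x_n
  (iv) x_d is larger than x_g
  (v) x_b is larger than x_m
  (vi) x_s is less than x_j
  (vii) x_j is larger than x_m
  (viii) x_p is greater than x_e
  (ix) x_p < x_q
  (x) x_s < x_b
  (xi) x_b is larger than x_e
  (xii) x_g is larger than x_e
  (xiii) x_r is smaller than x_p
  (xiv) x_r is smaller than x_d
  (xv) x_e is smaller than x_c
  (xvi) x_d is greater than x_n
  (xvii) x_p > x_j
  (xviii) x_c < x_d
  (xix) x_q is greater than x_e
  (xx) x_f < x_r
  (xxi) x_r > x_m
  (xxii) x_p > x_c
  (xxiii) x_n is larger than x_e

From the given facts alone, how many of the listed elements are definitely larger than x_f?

From x_f the given relations immediately reach x_r, x_n.
From those, x_p, x_d — 4 in total.
From those, x_q — 5 in total.
No other element is forced above x_f by the given relations, so the count is 5.

5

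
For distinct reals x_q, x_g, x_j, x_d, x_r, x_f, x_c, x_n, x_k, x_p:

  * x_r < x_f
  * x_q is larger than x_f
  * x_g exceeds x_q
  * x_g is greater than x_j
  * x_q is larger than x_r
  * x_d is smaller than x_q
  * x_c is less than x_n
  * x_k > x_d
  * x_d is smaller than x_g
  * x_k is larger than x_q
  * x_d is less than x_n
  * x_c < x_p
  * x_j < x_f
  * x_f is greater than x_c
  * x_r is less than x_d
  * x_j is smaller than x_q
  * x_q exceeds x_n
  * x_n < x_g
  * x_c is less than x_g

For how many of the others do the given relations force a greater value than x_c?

From x_c the given relations immediately reach x_n, x_f, x_p, x_g.
From those, x_q — 5 in total.
From those, x_k — 6 in total.
Nothing else is reachable above x_c; 6 in all.

6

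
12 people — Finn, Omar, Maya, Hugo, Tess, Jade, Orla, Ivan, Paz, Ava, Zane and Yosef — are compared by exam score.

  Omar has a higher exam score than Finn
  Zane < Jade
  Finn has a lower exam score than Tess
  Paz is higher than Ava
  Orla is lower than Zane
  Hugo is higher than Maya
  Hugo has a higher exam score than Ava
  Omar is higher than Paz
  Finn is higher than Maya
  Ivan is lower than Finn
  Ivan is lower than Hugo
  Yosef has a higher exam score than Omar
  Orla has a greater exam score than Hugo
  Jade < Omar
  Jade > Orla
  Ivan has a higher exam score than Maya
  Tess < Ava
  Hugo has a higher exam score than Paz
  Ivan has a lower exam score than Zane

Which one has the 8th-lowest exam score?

The consecutive relations fix a unique order: Maya < Ivan < Finn < Tess < Ava < Paz < Hugo < Orla < Zane < Jade < Omar < Yosef.
Counting 8 from the smallest end gives Orla.

Orla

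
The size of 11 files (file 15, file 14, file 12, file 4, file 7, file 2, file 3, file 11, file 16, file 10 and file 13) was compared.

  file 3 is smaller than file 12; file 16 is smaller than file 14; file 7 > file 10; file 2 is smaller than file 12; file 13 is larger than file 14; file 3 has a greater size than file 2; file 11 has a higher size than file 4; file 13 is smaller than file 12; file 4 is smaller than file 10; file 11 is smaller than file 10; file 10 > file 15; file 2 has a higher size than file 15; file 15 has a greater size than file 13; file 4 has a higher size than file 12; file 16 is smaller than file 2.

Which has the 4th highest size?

The consecutive relations fix a unique order: file 16 < file 14 < file 13 < file 15 < file 2 < file 3 < file 12 < file 4 < file 11 < file 10 < file 7.
Counting 4 from the largest end gives file 4.

file 4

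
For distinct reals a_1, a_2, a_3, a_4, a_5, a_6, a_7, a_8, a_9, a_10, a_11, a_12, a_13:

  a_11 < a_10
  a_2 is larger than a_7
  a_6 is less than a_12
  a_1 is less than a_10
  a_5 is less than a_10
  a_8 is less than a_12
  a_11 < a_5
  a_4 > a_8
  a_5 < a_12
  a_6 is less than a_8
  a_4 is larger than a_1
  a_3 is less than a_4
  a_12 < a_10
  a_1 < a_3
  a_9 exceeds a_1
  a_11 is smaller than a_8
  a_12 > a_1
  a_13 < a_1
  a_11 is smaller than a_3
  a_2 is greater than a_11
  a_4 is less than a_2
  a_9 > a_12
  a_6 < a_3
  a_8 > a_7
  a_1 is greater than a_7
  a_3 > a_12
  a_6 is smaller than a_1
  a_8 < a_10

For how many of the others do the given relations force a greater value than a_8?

The elements the relations force above a_8 are a_12, a_3, a_4, a_2, a_10, a_9 — no chain reaches any other.
That is 6.

6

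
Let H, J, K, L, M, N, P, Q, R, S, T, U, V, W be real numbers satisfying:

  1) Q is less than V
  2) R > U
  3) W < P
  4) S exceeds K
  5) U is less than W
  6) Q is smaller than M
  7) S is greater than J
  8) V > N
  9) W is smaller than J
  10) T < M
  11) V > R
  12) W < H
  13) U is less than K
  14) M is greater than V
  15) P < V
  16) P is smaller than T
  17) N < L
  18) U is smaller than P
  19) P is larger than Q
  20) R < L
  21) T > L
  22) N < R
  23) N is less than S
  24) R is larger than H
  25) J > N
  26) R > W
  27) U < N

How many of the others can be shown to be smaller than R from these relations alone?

From R the given relations immediately reach U, N, W, H.
Nothing else is reachable below R; 4 in all.

4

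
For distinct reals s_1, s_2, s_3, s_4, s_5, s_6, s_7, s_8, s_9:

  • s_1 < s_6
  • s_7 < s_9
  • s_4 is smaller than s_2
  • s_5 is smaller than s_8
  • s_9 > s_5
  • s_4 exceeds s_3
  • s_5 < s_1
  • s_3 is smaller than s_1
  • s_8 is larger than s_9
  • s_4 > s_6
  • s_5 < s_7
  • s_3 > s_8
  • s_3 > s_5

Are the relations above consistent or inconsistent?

consistent

The single ordering s_5 < s_7 < s_9 < s_8 < s_3 < s_1 < s_6 < s_4 < s_2 satisfies every listed relation, so no contradiction arises.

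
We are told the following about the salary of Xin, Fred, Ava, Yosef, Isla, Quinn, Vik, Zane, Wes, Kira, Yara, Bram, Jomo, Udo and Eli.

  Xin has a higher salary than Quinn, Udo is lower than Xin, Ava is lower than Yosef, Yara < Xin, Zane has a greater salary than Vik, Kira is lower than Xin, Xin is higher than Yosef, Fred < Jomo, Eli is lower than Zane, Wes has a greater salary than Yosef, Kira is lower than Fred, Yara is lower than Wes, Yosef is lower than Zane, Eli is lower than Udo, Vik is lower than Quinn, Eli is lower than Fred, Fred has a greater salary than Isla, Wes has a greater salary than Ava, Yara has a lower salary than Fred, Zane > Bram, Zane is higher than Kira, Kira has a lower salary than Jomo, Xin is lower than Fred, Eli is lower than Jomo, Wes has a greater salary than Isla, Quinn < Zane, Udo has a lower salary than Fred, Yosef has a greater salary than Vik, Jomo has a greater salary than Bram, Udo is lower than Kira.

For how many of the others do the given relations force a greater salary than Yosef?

From Yosef the given relations immediately reach Wes, Zane, Xin.
From those, Fred — 4 in total.
From those, Jomo — 5 in total.
No other element is forced above Yosef by the given relations, so the count is 5.

5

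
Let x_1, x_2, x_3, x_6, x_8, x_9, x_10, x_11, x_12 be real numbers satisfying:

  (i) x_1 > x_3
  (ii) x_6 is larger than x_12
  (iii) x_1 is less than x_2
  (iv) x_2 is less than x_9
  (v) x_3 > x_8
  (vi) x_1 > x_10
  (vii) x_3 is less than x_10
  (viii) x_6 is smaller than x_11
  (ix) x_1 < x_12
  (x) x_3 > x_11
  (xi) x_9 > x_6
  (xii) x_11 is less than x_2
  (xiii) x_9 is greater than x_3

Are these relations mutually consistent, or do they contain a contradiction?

inconsistent

Chaining the given relations yields x_3 < x_10 < x_1 < x_12 < x_6 < x_11, so x_3 < x_11. But one relation states x_11 < x_3. These cannot both hold.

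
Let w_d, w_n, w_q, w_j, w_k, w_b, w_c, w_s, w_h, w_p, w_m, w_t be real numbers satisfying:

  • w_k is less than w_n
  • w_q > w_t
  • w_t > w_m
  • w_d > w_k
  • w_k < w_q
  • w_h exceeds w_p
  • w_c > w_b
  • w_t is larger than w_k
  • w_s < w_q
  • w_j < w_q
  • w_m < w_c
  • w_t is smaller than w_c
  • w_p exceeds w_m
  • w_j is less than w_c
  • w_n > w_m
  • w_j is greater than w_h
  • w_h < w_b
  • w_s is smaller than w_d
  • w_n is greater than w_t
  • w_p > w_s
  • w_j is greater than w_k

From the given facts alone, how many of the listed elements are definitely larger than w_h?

4

Directly above w_h: w_j, w_b.
One step further: w_c, w_q (4 so far).
No other element is forced above w_h by the given relations, so the count is 4.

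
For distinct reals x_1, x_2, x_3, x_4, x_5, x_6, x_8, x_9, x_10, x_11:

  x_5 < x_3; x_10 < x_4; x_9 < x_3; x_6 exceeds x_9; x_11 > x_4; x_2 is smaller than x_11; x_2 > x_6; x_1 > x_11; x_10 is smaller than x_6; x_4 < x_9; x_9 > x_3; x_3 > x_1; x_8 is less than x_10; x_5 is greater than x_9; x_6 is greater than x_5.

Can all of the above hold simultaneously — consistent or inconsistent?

We have x_3 < x_9 stated directly, yet also x_9 < x_5 < x_6 < x_2 < x_11 < x_1 < x_3 by chaining the others — so x_9 < x_3. Contradiction.

inconsistent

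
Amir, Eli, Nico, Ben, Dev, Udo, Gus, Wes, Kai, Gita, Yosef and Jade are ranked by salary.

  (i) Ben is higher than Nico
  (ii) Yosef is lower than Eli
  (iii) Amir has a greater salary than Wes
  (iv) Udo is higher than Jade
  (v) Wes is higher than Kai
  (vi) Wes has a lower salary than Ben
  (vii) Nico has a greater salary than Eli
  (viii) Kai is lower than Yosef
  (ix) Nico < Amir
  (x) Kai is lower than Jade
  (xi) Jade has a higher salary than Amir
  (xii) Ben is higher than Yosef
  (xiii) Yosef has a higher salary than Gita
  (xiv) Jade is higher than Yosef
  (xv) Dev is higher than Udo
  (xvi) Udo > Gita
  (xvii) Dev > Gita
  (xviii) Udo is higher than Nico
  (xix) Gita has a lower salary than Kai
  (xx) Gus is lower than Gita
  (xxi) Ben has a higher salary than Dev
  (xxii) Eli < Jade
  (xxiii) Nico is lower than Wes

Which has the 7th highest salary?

Nico

The consecutive relations fix a unique order: Gus < Gita < Kai < Yosef < Eli < Nico < Wes < Amir < Jade < Udo < Dev < Ben.
Counting 7 from the largest end gives Nico.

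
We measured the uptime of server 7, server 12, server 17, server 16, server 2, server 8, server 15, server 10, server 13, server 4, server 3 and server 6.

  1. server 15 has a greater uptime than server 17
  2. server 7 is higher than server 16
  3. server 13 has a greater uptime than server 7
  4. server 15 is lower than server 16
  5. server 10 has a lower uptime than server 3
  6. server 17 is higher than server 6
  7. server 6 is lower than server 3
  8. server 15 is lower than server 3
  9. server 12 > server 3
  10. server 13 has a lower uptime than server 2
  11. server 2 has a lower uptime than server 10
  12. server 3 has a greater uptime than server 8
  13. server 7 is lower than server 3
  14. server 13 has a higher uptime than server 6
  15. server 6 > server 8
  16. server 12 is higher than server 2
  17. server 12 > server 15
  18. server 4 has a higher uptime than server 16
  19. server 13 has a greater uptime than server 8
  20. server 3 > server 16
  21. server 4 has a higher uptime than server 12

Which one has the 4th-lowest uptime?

server 15

Chaining the given pairs: server 8 < server 6 < server 17 < server 15 < server 16 < server 7 < server 13 < server 2 < server 10 < server 3 < server 12 < server 4.
Counting 4 from the smallest end gives server 15.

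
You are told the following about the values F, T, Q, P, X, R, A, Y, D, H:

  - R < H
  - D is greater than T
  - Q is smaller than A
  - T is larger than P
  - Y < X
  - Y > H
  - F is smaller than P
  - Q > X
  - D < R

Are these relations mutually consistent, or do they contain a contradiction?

Every relation is compatible with F < P < T < D < R < H < Y < X < Q < A; the set is consistent.

consistent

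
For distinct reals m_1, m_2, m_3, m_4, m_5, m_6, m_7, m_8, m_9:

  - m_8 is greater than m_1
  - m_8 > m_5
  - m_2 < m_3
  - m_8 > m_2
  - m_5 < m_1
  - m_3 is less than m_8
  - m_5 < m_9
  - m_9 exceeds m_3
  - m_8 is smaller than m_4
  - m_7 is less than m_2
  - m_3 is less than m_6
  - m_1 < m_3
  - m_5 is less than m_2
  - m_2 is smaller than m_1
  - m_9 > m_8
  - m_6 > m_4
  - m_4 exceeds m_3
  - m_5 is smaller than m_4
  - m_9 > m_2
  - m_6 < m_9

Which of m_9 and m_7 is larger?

m_9

The relevant relations are m_7 < m_2; m_2 < m_1; m_1 < m_3; m_3 < m_8; m_8 < m_4; m_4 < m_6; m_6 < m_9.
Together: m_7 < m_2 < m_1 < m_3 < m_8 < m_4 < m_6 < m_9.
So m_7 < m_9; m_9 is the larger of the two.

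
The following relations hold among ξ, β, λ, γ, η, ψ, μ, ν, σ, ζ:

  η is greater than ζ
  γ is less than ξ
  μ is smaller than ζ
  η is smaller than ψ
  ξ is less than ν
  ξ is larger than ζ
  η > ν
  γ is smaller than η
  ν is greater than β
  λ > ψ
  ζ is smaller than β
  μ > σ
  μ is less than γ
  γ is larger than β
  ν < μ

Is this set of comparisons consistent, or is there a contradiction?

We have ν < μ stated directly, yet also μ < ζ < β < γ < ξ < ν by chaining the others — so μ < ν. Contradiction.

inconsistent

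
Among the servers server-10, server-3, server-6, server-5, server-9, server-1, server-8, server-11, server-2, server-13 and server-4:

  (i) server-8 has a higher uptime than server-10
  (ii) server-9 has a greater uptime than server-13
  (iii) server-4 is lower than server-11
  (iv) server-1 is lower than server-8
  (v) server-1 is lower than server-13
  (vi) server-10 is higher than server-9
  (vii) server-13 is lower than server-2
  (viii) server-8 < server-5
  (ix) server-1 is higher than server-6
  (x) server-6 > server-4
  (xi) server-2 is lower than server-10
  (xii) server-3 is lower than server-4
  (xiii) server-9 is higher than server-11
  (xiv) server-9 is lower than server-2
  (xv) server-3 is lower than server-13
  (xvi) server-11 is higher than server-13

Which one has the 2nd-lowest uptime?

Chaining the given pairs: server-3 < server-4 < server-6 < server-1 < server-13 < server-11 < server-9 < server-2 < server-10 < server-8 < server-5.
Counting 2 from the smallest end gives server-4.

server-4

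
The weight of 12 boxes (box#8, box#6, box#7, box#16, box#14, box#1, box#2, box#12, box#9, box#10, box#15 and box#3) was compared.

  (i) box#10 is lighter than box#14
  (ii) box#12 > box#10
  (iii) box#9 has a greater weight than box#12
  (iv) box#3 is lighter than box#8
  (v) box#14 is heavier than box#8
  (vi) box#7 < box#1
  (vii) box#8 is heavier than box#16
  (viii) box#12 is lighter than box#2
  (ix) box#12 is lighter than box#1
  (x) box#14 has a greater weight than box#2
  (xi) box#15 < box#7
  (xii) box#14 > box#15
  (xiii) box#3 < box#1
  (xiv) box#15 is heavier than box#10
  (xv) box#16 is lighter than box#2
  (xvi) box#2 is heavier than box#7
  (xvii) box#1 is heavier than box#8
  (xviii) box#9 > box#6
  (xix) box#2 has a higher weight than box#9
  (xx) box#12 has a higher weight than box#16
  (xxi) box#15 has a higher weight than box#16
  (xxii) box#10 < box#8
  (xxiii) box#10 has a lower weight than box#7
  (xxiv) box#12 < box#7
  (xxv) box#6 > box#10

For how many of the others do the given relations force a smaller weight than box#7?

4

Directly below box#7: box#10, box#12, box#15.
One step further: box#16 (4 so far).
Nothing else is reachable below box#7; 4 in all.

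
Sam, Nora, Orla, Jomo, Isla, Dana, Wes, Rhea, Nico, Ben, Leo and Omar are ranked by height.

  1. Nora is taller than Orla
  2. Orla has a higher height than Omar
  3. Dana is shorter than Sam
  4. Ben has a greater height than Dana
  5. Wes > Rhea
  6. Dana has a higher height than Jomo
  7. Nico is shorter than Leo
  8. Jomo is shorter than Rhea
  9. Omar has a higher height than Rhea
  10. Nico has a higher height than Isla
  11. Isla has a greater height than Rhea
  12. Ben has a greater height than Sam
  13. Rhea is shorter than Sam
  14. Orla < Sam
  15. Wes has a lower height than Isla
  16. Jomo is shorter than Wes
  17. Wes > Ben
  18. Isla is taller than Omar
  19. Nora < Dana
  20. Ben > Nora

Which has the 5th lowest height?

Piecing the relations together gives one ordering: Jomo < Rhea < Omar < Orla < Nora < Dana < Sam < Ben < Wes < Isla < Nico < Leo.
Counting 5 from the smallest end gives Nora.

Nora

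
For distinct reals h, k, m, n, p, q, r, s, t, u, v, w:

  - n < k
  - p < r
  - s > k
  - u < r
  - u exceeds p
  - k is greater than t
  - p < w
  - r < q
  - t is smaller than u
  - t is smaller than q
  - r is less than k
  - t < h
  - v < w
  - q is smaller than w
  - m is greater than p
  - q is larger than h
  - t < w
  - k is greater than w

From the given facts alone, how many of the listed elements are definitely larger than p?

7

The elements the relations force above p are m, u, r, q, w, k, s — no chain reaches any other.
That is 7.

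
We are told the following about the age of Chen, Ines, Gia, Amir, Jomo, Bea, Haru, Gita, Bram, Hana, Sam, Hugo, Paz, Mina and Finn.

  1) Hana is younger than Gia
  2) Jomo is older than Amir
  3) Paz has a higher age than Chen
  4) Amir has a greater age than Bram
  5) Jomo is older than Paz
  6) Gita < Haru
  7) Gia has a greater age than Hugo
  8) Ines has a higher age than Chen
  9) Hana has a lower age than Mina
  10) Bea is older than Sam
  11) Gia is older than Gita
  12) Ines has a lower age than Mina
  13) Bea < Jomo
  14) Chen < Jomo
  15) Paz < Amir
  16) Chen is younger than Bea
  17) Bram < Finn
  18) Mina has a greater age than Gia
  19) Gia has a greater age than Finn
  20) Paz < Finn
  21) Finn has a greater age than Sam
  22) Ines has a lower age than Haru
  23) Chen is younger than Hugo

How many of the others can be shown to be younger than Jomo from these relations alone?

Directly below Jomo: Chen, Paz, Amir, Bea.
One step further: Sam, Bram (6 so far).
No other element is forced below Jomo by the given relations, so the count is 6.

6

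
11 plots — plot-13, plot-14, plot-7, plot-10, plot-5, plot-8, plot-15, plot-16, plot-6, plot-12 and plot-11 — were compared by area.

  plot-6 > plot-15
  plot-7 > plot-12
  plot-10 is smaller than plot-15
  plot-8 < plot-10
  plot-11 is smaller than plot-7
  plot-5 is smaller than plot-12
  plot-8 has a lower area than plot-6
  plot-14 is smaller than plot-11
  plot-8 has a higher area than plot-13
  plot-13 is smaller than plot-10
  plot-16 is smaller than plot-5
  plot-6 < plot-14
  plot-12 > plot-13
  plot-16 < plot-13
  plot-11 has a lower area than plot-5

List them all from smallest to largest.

Each adjacent pair is fixed by a given relation: plot-16 < plot-13; plot-13 < plot-8; plot-8 < plot-10; plot-10 < plot-15; plot-15 < plot-6; plot-6 < plot-14; plot-14 < plot-11; plot-11 < plot-5; plot-5 < plot-12; plot-12 < plot-7. Chaining them end to end gives the full order.

plot-16 < plot-13 < plot-8 < plot-10 < plot-15 < plot-6 < plot-14 < plot-11 < plot-5 < plot-12 < plot-7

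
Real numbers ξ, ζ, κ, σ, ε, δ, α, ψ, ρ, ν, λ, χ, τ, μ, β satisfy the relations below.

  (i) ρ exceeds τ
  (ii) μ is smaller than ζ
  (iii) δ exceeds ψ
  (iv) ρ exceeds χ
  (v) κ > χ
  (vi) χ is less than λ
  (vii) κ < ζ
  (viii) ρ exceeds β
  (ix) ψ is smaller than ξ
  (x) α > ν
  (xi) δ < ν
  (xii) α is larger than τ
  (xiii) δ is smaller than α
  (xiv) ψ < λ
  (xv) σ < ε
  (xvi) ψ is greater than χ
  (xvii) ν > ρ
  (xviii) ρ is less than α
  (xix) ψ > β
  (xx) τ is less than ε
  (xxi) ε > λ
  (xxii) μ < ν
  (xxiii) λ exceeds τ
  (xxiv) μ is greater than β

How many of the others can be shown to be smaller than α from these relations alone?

8

Directly below α: τ, δ, ρ, ν.
One step further: β, χ, ψ, μ (8 so far).
Nothing else is reachable below α; 8 in all.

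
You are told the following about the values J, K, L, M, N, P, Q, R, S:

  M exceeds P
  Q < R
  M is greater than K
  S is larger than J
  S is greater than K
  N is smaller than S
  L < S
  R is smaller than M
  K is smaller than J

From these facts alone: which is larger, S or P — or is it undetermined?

undetermined

Following every chain through P: above P we get M.
S is not reached, and no chain runs the other way from S to P.
So the given relations leave the order of P and S undetermined.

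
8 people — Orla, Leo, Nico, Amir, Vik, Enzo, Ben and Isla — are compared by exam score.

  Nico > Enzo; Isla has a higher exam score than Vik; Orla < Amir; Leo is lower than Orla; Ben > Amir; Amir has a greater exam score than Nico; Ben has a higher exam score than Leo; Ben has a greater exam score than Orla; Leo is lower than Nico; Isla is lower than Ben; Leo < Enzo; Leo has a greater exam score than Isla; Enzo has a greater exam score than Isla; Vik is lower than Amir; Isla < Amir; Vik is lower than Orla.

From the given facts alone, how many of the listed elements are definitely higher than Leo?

Directly above Leo: Enzo, Nico, Orla, Ben.
One step further: Amir (5 so far).
No other element is forced above Leo by the given relations, so the count is 5.

5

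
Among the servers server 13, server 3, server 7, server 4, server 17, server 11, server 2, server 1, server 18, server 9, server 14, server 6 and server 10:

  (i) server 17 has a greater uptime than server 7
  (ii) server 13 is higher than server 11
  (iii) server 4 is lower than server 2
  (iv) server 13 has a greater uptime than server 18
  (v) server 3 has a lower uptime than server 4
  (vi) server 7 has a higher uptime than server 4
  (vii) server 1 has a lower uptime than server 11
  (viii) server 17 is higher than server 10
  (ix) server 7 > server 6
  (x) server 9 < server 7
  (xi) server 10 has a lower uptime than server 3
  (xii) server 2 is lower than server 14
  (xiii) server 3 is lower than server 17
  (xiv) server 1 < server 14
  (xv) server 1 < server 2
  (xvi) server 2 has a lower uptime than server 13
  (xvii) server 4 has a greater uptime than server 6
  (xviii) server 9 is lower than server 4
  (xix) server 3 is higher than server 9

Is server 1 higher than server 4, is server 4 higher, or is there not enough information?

Following every chain through server 4: above server 4 we get server 2, server 7, server 14, server 17, server 13; below server 4 we get server 10, server 9, server 3, server 6.
server 1 is not reached, and no chain runs the other way from server 1 to server 4.
So the given relations leave the order of server 4 and server 1 undetermined.

undetermined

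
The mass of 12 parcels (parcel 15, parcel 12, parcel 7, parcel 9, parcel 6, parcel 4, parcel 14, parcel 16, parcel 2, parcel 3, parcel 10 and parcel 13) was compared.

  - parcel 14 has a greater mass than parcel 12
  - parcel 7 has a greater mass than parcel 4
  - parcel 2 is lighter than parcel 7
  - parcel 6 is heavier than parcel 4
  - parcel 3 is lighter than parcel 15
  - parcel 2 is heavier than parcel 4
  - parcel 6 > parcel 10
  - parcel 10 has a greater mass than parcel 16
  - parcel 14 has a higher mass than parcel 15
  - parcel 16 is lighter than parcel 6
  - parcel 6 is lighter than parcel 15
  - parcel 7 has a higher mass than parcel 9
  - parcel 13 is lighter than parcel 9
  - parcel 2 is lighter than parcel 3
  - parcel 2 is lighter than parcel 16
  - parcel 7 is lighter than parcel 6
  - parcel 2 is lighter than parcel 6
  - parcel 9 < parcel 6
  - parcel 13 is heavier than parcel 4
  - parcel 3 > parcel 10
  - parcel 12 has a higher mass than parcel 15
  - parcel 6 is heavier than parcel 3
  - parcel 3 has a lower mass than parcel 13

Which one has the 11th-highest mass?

parcel 2

Piecing the relations together gives one ordering: parcel 4 < parcel 2 < parcel 16 < parcel 10 < parcel 3 < parcel 13 < parcel 9 < parcel 7 < parcel 6 < parcel 15 < parcel 12 < parcel 14.
The 11th largest is parcel 2.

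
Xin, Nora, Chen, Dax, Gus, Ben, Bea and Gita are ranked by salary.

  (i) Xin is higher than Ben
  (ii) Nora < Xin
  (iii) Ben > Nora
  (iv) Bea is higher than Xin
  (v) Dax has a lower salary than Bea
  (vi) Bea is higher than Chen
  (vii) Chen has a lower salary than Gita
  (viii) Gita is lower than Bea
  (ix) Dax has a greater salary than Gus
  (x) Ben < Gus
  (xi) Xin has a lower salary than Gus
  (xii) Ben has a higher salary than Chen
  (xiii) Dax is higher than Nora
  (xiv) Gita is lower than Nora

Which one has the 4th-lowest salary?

Piecing the relations together gives one ordering: Chen < Gita < Nora < Ben < Xin < Gus < Dax < Bea.
The 4th smallest is Ben.

Ben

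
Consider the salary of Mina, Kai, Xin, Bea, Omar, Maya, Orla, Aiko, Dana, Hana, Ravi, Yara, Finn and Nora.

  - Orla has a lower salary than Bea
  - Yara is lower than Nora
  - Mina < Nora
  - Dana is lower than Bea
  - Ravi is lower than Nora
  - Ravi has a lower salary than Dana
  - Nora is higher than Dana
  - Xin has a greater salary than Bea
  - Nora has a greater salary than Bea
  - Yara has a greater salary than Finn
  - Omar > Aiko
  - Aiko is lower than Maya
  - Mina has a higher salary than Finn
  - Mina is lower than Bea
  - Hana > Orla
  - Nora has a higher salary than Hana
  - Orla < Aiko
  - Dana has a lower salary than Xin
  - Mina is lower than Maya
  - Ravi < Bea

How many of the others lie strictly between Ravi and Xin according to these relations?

2

Chaining upward from Ravi reaches: Dana, Bea, Nora.
Chaining downward from Xin reaches: Dana, Finn, Mina, Orla, Bea.
Strictly between Ravi and Xin are those in both lists: Dana, Bea — 2 elements.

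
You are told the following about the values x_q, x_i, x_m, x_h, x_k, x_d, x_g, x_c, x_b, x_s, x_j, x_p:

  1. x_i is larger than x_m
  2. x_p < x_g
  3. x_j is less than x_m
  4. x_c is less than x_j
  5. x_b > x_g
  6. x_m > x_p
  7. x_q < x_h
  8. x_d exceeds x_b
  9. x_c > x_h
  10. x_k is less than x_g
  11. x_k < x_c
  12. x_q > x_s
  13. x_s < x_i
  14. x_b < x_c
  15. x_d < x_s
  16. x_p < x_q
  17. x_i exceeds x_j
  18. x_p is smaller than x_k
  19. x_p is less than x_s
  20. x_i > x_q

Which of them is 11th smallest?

The consecutive relations fix a unique order: x_p < x_k < x_g < x_b < x_d < x_s < x_q < x_h < x_c < x_j < x_m < x_i.
Counting 11 from the smallest end gives x_m.

x_m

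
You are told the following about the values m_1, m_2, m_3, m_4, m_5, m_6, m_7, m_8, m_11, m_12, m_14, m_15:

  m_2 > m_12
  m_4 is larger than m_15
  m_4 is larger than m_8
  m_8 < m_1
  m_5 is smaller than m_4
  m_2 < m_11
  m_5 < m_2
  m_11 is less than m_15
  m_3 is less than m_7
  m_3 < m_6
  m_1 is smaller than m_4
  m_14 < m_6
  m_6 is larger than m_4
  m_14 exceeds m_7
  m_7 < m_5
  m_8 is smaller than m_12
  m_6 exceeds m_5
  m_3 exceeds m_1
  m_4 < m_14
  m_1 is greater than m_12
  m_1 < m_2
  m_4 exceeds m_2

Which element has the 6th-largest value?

m_2

The consecutive relations fix a unique order: m_8 < m_12 < m_1 < m_3 < m_7 < m_5 < m_2 < m_11 < m_15 < m_4 < m_14 < m_6.
Counting 6 from the largest end gives m_2.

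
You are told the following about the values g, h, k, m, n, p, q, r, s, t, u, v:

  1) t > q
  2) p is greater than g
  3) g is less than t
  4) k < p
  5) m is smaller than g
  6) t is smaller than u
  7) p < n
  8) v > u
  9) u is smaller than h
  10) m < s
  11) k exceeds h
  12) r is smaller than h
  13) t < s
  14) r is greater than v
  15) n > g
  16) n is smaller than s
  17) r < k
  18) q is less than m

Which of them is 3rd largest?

p

The consecutive relations fix a unique order: q < m < g < t < u < v < r < h < k < p < n < s.
The 3rd largest is p.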